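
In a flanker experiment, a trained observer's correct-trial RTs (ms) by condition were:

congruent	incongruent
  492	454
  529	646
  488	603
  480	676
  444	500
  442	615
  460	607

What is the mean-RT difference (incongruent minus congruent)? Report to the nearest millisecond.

109 ms

M(congruent) = 3335/7 = 476.429
M(incongruent) = 4101/7 = 585.857
Difference = 585.857 − 476.429 = 109.429 ms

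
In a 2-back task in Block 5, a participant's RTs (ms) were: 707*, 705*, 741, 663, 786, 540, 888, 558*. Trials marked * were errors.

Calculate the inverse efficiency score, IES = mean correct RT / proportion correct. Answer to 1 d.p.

1157.8 ms

Correct trials (n=5): 741, 663, 786, 540, 888
Mean correct RT = 3618/5 = 723.6000 ms
Proportion correct = 5/8
IES = 723.6000 / (5/8) = 1157.760 ms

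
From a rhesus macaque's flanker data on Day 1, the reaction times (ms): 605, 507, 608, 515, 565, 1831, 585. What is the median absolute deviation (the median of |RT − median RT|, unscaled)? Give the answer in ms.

Sorted: 507, 515, 565, 585, 605, 608, 1831 → median = 585
|x − 585|: 20, 78, 23, 70, 20, 1246, 0
Sorted deviations: 0, 20, 20, 23, 70, 78, 1246 → MAD = 23

23 ms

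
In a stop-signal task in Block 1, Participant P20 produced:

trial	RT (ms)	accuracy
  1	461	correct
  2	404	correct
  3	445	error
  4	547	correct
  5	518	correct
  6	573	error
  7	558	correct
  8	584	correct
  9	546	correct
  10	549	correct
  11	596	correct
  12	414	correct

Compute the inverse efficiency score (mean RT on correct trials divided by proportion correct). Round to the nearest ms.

621 ms

Correct trials (n=10): 461, 404, 547, 518, 558, 584, 546, 549, 596, 414
Mean correct RT = 5177/10 = 517.7000 ms
Proportion correct = 10/12
IES = 517.7000 / (10/12) = 621.240 ms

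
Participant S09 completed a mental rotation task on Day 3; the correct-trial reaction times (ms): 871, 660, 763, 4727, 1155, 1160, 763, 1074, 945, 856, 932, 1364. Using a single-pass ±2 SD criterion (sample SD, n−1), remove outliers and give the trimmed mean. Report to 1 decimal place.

n = 12, ΣRT = 15270, M = 1272.500
Σ(x−M)² = 13460015.00; s = √(13460015.00/11) = 1106.182
Cutoffs: 1272.500 ± 2·1106.182 → [-939.9, 3484.9]
Outside: 4727 → excluded.
Retained (n=11): Σ = 10543, mean = 10543/11 = 958.455

958.5 ms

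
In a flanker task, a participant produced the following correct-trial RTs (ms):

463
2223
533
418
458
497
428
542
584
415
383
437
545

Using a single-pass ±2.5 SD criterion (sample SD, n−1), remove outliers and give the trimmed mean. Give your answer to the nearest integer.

n = 13, ΣRT = 7926, M = 609.692
Σ(x−M)² = 2864174.77; s = √(2864174.77/12) = 488.550
Cutoffs: 609.692 ± 2.5·488.550 → [-611.7, 1831.1]
Outside: 2223 → excluded.
Retained (n=12): Σ = 5703, mean = 5703/12 = 475.250

475 ms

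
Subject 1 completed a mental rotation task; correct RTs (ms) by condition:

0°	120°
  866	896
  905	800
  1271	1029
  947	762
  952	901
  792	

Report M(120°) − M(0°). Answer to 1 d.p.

M(0°) = 5733/6 = 955.500
M(120°) = 4388/5 = 877.600
Difference = 877.600 − 955.500 = -77.900 ms

-77.9 ms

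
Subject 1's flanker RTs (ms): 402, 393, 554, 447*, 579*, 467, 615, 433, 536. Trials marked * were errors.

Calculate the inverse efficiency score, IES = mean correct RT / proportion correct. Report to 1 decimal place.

624.5 ms

Correct trials (n=7): 402, 393, 554, 467, 615, 433, 536
Mean correct RT = 3400/7 = 485.7143 ms
Proportion correct = 7/9
IES = 485.7143 / (7/9) = 624.490 ms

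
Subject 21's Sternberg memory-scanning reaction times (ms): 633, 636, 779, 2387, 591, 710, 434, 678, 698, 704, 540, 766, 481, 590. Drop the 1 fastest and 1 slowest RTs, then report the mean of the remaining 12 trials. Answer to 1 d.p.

Sorted: 434, 481, 540, 590, 591, 633, 636, 678, 698, 704, 710, 766, 779, 2387
Drop lowest 1 (434) and highest 1 (2387)
Remaining (n=12): Σ = 7806, mean = 7806/12 = 650.500

650.5 ms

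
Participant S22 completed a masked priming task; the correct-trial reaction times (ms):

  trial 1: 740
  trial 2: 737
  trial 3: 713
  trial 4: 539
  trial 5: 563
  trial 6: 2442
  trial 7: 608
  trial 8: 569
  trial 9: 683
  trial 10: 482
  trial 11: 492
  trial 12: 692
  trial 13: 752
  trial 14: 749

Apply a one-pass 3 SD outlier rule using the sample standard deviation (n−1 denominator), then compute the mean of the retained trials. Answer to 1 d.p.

n = 14, ΣRT = 10761, M = 768.643
Σ(x−M)² = 3138297.21; s = √(3138297.21/13) = 491.332
Cutoffs: 768.643 ± 3·491.332 → [-705.4, 2242.6]
Outside: 2442 → excluded.
Retained (n=13): Σ = 8319, mean = 8319/13 = 639.923

639.9 ms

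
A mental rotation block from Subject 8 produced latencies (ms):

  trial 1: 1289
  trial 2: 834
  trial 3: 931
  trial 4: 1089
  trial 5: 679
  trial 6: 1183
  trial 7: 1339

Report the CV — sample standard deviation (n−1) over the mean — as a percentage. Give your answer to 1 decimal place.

23.3%

n = 7, Σ = 7344, M = 1049.1429
Σ(x−M)² = 358304.857; s = √(358304.857/6) = 244.3716
CV = 244.3716 / 1049.1429 = 0.23292 = 23.292%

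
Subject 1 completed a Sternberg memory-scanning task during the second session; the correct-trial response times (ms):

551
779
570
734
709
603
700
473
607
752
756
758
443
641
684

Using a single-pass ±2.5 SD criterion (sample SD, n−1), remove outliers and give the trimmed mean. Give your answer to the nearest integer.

651 ms

n = 15, ΣRT = 9760, M = 650.667
Σ(x−M)² = 158649.33; s = √(158649.33/14) = 106.452
Cutoffs: 650.667 ± 2.5·106.452 → [384.5, 916.8]
No RTs fall outside the cutoffs; all 15 retained. Mean = 9760/15 = 650.667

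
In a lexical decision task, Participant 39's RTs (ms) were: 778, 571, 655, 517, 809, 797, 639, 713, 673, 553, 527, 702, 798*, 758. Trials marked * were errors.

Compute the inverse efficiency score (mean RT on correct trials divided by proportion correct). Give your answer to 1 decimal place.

720.0 ms

Correct trials (n=13): 778, 571, 655, 517, 809, 797, 639, 713, 673, 553, 527, 702, 758
Mean correct RT = 8692/13 = 668.6154 ms
Proportion correct = 13/14
IES = 668.6154 / (13/14) = 720.047 ms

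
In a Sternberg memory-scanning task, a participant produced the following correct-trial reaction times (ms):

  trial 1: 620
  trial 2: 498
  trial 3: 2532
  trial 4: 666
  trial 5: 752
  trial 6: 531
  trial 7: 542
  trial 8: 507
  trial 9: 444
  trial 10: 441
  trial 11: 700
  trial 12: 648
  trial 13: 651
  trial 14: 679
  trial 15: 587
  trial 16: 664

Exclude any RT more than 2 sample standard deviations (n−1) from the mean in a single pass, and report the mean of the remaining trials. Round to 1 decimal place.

595.3 ms

n = 16, ΣRT = 11462, M = 716.375
Σ(x−M)² = 3645999.75; s = √(3645999.75/15) = 493.018
Cutoffs: 716.375 ± 2·493.018 → [-269.7, 1702.4]
Outside: 2532 → excluded.
Retained (n=15): Σ = 8930, mean = 8930/15 = 595.333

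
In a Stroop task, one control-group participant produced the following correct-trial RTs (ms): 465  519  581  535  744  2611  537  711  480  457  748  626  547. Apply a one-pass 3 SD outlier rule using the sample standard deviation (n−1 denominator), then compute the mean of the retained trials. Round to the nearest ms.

579 ms

n = 13, ΣRT = 9561, M = 735.462
Σ(x−M)² = 3932209.23; s = √(3932209.23/12) = 572.437
Cutoffs: 735.462 ± 3·572.437 → [-981.8, 2452.8]
Outside: 2611 → excluded.
Retained (n=12): Σ = 6950, mean = 6950/12 = 579.167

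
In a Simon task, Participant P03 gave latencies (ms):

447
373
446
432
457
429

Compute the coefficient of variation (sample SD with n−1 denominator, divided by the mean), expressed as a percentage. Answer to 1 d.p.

n = 6, Σ = 2584, M = 430.6667
Σ(x−M)² = 4525.333; s = √(4525.333/5) = 30.0843
CV = 30.0843 / 430.6667 = 0.06986 = 6.986%

7.0%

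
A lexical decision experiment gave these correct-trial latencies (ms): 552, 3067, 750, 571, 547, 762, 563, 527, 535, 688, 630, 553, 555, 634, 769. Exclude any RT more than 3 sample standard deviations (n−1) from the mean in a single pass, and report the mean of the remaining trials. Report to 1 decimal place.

616.9 ms

n = 15, ΣRT = 11703, M = 780.200
Σ(x−M)² = 5707224.40; s = √(5707224.40/14) = 638.482
Cutoffs: 780.200 ± 3·638.482 → [-1135.2, 2695.6]
Outside: 3067 → excluded.
Retained (n=14): Σ = 8636, mean = 8636/14 = 616.857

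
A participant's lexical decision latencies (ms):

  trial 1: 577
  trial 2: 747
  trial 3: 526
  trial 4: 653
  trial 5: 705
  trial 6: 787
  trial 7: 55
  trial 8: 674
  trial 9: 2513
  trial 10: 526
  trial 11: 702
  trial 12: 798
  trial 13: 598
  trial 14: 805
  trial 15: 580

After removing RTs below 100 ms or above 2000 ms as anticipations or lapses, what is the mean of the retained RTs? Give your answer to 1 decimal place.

667.5 ms

Excluded: 55, 2513
Retained (n=13): Σ = 8678
Mean = 8678/13 = 667.5385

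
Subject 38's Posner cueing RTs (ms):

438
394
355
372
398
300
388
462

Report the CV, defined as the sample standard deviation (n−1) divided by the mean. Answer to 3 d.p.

0.128

n = 8, Σ = 3107, M = 388.3750
Σ(x−M)² = 17199.875; s = √(17199.875/7) = 49.5694
CV = 49.5694 / 388.3750 = 0.12763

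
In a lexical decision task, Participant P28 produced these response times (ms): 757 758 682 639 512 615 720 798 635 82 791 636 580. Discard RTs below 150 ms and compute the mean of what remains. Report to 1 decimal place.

Excluded: 82
Retained (n=12): Σ = 8123
Mean = 8123/12 = 676.9167

676.9 ms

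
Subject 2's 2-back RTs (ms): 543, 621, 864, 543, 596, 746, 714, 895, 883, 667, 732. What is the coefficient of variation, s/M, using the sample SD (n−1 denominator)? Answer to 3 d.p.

n = 11, Σ = 7804, M = 709.4545
Σ(x−M)² = 168206.727; s = √(168206.727/10) = 129.6945
CV = 129.6945 / 709.4545 = 0.18281

0.183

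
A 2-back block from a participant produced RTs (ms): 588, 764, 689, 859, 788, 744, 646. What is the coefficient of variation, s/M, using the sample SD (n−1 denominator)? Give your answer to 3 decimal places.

0.126

n = 7, Σ = 5078, M = 725.4286
Σ(x−M)² = 50111.714; s = √(50111.714/6) = 91.3890
CV = 91.3890 / 725.4286 = 0.12598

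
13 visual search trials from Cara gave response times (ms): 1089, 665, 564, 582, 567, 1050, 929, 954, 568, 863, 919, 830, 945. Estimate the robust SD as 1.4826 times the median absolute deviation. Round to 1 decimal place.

277.2 ms

Sorted: 564, 567, 568, 582, 665, 830, 863, 919, 929, 945, 954, 1050, 1089 → median = 863
|x − 863| sorted: 0, 33, 56, 66, 82, 91, 187, 198, 226, 281, 295, 296, 299 → MAD = 187
Robust SD ≈ 1.4826 × 187 = 277.246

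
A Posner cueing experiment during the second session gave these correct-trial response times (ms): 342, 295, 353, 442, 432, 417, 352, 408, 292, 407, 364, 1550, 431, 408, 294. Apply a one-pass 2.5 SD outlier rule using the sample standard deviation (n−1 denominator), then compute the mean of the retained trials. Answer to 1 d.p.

374.1 ms

n = 15, ΣRT = 6787, M = 452.467
Σ(x−M)² = 1328521.73; s = √(1328521.73/14) = 308.049
Cutoffs: 452.467 ± 2.5·308.049 → [-317.7, 1222.6]
Outside: 1550 → excluded.
Retained (n=14): Σ = 5237, mean = 5237/14 = 374.071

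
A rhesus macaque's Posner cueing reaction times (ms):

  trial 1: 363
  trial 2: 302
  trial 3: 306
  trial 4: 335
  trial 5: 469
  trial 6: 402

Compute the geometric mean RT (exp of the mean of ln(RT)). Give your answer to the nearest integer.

ln(RT): 5.8944, 5.7104, 5.7236, 5.8141, 6.1506, 5.9965
Mean ln(RT) = 35.2896/6 = 5.88160
Geometric mean = exp(5.88160) = 358.38 ms

358 ms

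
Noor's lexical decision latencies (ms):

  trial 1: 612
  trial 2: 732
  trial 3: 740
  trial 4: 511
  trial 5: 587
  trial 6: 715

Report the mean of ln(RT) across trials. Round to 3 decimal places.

ln(RT): 6.4167, 6.5958, 6.6067, 6.2364, 6.3750, 6.5723
Σ ln(RT) = 38.8028
Mean = 38.8028/6 = 6.46714

6.467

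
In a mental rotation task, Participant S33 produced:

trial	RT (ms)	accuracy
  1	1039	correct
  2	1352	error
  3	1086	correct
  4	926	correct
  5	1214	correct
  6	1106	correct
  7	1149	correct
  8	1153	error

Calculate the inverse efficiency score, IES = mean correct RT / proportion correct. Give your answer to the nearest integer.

Correct trials (n=6): 1039, 1086, 926, 1214, 1106, 1149
Mean correct RT = 6520/6 = 1086.6667 ms
Proportion correct = 6/8
IES = 1086.6667 / (6/8) = 1448.889 ms

1449 ms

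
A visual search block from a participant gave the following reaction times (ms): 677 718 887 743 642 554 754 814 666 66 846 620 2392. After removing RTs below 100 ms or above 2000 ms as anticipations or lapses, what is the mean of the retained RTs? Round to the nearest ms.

720 ms

Excluded: 66, 2392
Retained (n=11): Σ = 7921
Mean = 7921/11 = 720.0909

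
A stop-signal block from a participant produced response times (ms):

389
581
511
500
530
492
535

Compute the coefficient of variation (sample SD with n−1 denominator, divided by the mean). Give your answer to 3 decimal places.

n = 7, Σ = 3538, M = 505.4286
Σ(x−M)² = 20985.714; s = √(20985.714/6) = 59.1407
CV = 59.1407 / 505.4286 = 0.11701

0.117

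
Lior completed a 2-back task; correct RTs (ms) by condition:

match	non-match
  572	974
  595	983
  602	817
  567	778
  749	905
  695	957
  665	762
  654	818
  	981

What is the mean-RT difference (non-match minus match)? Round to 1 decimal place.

M(match) = 5099/8 = 637.375
M(non-match) = 7975/9 = 886.111
Difference = 886.111 − 637.375 = 248.736 ms

248.7 ms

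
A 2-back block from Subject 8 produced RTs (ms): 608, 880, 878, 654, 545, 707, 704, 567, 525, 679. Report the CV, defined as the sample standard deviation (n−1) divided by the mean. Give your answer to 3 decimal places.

0.186

n = 10, Σ = 6747, M = 674.7000
Σ(x−M)² = 141108.100; s = √(141108.100/9) = 125.2145
CV = 125.2145 / 674.7000 = 0.18559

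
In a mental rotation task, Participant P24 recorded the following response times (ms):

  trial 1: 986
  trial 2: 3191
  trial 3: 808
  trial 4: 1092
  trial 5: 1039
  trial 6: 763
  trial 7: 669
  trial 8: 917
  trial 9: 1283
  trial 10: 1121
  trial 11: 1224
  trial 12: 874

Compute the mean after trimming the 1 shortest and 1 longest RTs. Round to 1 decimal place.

1010.7 ms

Sorted: 669, 763, 808, 874, 917, 986, 1039, 1092, 1121, 1224, 1283, 3191
Drop lowest 1 (669) and highest 1 (3191)
Remaining (n=10): Σ = 10107, mean = 10107/10 = 1010.700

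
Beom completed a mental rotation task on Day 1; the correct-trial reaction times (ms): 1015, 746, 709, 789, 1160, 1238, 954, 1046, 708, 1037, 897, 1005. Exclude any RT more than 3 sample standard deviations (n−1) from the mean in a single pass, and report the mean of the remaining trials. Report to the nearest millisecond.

942 ms

n = 12, ΣRT = 11304, M = 942.000
Σ(x−M)² = 337318.00; s = √(337318.00/11) = 175.115
Cutoffs: 942.000 ± 3·175.115 → [416.7, 1467.3]
No RTs fall outside the cutoffs; all 12 retained. Mean = 11304/12 = 942.000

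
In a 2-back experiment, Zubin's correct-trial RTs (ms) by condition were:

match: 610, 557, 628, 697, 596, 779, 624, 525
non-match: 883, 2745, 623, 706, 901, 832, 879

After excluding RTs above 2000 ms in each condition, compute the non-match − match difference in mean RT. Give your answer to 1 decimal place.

non-match: exclude 2745
M(match) = 5016/8 = 627.000
M(non-match) = 4824/6 = 804.000
Difference = 804.000 − 627.000 = 177.000 ms

177.0 ms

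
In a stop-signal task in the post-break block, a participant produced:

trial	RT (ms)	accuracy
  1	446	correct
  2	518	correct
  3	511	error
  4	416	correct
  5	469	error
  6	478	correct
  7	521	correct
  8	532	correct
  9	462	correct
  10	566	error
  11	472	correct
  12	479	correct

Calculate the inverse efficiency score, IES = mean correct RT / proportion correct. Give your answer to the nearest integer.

641 ms

Correct trials (n=9): 446, 518, 416, 478, 521, 532, 462, 472, 479
Mean correct RT = 4324/9 = 480.4444 ms
Proportion correct = 9/12
IES = 480.4444 / (9/12) = 640.593 ms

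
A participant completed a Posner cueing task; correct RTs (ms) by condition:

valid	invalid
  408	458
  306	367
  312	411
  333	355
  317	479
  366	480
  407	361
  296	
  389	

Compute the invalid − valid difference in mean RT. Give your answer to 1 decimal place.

67.6 ms

M(valid) = 3134/9 = 348.222
M(invalid) = 2911/7 = 415.857
Difference = 415.857 − 348.222 = 67.635 ms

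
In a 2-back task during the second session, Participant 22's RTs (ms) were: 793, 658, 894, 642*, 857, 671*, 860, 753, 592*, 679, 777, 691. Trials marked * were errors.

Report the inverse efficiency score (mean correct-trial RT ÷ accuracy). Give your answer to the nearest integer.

Correct trials (n=9): 793, 658, 894, 857, 860, 753, 679, 777, 691
Mean correct RT = 6962/9 = 773.5556 ms
Proportion correct = 9/12
IES = 773.5556 / (9/12) = 1031.407 ms

1031 ms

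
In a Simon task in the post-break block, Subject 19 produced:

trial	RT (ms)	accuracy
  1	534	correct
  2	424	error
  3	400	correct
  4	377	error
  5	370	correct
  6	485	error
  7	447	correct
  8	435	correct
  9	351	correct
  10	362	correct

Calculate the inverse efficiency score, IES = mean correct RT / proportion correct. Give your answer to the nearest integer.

Correct trials (n=7): 534, 400, 370, 447, 435, 351, 362
Mean correct RT = 2899/7 = 414.1429 ms
Proportion correct = 7/10
IES = 414.1429 / (7/10) = 591.633 ms

592 ms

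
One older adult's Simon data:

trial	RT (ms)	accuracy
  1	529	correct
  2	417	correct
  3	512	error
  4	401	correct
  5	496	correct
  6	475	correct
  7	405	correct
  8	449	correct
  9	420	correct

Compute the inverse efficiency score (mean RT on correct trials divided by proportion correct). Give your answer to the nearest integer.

Correct trials (n=8): 529, 417, 401, 496, 475, 405, 449, 420
Mean correct RT = 3592/8 = 449.0000 ms
Proportion correct = 8/9
IES = 449.0000 / (8/9) = 505.125 ms

505 ms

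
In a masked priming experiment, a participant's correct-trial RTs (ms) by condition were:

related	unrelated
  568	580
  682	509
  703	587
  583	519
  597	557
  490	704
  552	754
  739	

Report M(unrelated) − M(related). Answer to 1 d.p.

-12.8 ms

M(related) = 4914/8 = 614.250
M(unrelated) = 4210/7 = 601.429
Difference = 601.429 − 614.250 = -12.821 ms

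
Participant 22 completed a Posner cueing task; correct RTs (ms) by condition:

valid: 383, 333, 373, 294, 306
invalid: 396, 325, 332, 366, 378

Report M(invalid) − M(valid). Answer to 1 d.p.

21.6 ms

M(valid) = 1689/5 = 337.800
M(invalid) = 1797/5 = 359.400
Difference = 359.400 − 337.800 = 21.600 ms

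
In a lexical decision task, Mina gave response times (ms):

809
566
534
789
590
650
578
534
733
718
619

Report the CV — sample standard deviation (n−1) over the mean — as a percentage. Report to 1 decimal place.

n = 11, Σ = 7120, M = 647.2727
Σ(x−M)² = 99746.182; s = √(99746.182/10) = 99.8730
CV = 99.8730 / 647.2727 = 0.15430 = 15.430%

15.4%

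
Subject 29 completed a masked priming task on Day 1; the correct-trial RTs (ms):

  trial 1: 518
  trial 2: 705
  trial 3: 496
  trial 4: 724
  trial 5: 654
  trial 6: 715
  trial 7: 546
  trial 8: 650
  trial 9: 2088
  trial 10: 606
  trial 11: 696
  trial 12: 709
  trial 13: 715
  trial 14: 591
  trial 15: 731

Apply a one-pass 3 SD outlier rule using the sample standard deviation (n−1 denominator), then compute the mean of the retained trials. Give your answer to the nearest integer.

n = 15, ΣRT = 11144, M = 742.933
Σ(x−M)² = 2024792.93; s = √(2024792.93/14) = 380.300
Cutoffs: 742.933 ± 3·380.300 → [-398.0, 1883.8]
Outside: 2088 → excluded.
Retained (n=14): Σ = 9056, mean = 9056/14 = 646.857

647 ms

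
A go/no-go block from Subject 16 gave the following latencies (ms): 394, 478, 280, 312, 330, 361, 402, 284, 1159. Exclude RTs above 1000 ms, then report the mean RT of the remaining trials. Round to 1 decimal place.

355.1 ms

Excluded: 1159
Retained (n=8): Σ = 2841
Mean = 2841/8 = 355.1250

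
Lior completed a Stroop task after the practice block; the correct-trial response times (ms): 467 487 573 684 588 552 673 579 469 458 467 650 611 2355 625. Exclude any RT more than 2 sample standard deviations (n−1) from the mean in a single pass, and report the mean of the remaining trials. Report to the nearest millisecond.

563 ms

n = 15, ΣRT = 10238, M = 682.533
Σ(x−M)² = 3082569.73; s = √(3082569.73/14) = 469.237
Cutoffs: 682.533 ± 2·469.237 → [-255.9, 1621.0]
Outside: 2355 → excluded.
Retained (n=14): Σ = 7883, mean = 7883/14 = 563.071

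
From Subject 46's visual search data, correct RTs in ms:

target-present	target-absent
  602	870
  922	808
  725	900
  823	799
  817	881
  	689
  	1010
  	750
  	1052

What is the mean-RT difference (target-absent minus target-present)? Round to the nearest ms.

84 ms

M(target-present) = 3889/5 = 777.800
M(target-absent) = 7759/9 = 862.111
Difference = 862.111 − 777.800 = 84.311 ms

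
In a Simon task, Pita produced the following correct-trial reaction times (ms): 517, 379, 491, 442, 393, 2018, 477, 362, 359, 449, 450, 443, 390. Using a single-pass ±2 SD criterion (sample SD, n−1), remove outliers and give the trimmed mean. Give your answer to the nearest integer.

429 ms

n = 13, ΣRT = 7170, M = 551.538
Σ(x−M)² = 2359521.23; s = √(2359521.23/12) = 443.426
Cutoffs: 551.538 ± 2·443.426 → [-335.3, 1438.4]
Outside: 2018 → excluded.
Retained (n=12): Σ = 5152, mean = 5152/12 = 429.333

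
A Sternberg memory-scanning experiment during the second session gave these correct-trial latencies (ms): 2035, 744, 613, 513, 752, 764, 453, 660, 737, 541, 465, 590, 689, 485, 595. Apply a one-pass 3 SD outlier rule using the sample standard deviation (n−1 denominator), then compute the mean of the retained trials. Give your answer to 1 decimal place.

614.4 ms

n = 15, ΣRT = 10636, M = 709.067
Σ(x−M)² = 2046220.93; s = √(2046220.93/14) = 382.307
Cutoffs: 709.067 ± 3·382.307 → [-437.9, 1856.0]
Outside: 2035 → excluded.
Retained (n=14): Σ = 8601, mean = 8601/14 = 614.357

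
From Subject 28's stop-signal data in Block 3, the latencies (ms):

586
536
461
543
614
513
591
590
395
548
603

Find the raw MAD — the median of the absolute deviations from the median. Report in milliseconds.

42 ms

Sorted: 395, 461, 513, 536, 543, 548, 586, 590, 591, 603, 614 → median = 548
|x − 548|: 38, 12, 87, 5, 66, 35, 43, 42, 153, 0, 55
Sorted deviations: 0, 5, 12, 35, 38, 42, 43, 55, 66, 87, 153 → MAD = 42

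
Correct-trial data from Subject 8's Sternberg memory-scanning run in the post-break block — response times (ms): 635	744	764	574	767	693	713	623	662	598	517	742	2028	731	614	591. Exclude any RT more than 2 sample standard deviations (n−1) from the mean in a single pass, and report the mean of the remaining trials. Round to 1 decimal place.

n = 16, ΣRT = 11996, M = 749.750
Σ(x−M)² = 1828091.00; s = √(1828091.00/15) = 349.103
Cutoffs: 749.750 ± 2·349.103 → [51.5, 1448.0]
Outside: 2028 → excluded.
Retained (n=15): Σ = 9968, mean = 9968/15 = 664.533

664.5 ms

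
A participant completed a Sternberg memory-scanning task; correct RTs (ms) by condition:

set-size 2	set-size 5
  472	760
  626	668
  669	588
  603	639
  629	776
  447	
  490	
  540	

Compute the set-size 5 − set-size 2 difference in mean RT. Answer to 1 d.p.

126.7 ms

M(set-size 2) = 4476/8 = 559.500
M(set-size 5) = 3431/5 = 686.200
Difference = 686.200 − 559.500 = 126.700 ms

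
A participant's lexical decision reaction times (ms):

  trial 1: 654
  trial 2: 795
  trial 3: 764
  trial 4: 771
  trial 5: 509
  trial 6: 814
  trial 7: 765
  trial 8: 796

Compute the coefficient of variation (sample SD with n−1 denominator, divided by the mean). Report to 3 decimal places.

n = 8, Σ = 5868, M = 733.5000
Σ(x−M)² = 74218.000; s = √(74218.000/7) = 102.9688
CV = 102.9688 / 733.5000 = 0.14038

0.140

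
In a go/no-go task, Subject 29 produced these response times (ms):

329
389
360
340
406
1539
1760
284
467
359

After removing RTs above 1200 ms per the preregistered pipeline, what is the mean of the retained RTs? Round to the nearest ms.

367 ms

Excluded: 1539, 1760
Retained (n=8): Σ = 2934
Mean = 2934/8 = 366.7500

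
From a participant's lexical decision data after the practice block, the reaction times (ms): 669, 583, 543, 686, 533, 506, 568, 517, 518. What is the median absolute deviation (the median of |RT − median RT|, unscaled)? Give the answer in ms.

26 ms

Sorted: 506, 517, 518, 533, 543, 568, 583, 669, 686 → median = 543
|x − 543|: 126, 40, 0, 143, 10, 37, 25, 26, 25
Sorted deviations: 0, 10, 25, 25, 26, 37, 40, 126, 143 → MAD = 26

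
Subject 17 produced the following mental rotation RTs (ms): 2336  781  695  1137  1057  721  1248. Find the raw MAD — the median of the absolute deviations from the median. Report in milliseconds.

276 ms

Sorted: 695, 721, 781, 1057, 1137, 1248, 2336 → median = 1057
|x − 1057|: 1279, 276, 362, 80, 0, 336, 191
Sorted deviations: 0, 80, 191, 276, 336, 362, 1279 → MAD = 276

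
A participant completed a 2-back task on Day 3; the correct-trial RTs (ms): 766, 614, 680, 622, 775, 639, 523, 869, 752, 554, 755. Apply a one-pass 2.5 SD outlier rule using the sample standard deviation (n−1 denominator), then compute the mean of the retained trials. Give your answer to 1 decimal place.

n = 11, ΣRT = 7549, M = 686.273
Σ(x−M)² = 112444.18; s = √(112444.18/10) = 106.040
Cutoffs: 686.273 ± 2.5·106.040 → [421.2, 951.4]
No RTs fall outside the cutoffs; all 11 retained. Mean = 7549/11 = 686.273

686.3 ms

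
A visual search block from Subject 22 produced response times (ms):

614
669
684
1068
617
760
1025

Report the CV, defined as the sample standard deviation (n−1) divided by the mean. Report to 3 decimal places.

n = 7, Σ = 5437, M = 776.7143
Σ(x−M)² = 218955.429; s = √(218955.429/6) = 191.0303
CV = 191.0303 / 776.7143 = 0.24595

0.246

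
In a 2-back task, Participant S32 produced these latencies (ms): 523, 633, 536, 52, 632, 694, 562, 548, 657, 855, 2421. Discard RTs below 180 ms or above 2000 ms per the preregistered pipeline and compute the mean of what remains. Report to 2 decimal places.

Excluded: 52, 2421
Retained (n=9): Σ = 5640
Mean = 5640/9 = 626.6667

626.67 ms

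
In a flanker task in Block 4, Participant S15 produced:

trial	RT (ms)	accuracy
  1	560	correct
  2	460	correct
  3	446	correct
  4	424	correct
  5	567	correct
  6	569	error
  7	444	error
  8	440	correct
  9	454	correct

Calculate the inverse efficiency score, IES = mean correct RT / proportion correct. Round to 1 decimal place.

615.5 ms

Correct trials (n=7): 560, 460, 446, 424, 567, 440, 454
Mean correct RT = 3351/7 = 478.7143 ms
Proportion correct = 7/9
IES = 478.7143 / (7/9) = 615.490 ms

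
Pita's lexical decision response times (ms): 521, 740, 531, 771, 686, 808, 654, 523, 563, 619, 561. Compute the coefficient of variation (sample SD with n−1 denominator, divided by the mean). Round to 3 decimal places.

0.165

n = 11, Σ = 6977, M = 634.2727
Σ(x−M)² = 109678.182; s = √(109678.182/10) = 104.7274
CV = 104.7274 / 634.2727 = 0.16511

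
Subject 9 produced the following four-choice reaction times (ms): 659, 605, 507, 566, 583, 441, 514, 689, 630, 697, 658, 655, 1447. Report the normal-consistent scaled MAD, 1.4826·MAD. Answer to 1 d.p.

Sorted: 441, 507, 514, 566, 583, 605, 630, 655, 658, 659, 689, 697, 1447 → median = 630
|x − 630| sorted: 0, 25, 25, 28, 29, 47, 59, 64, 67, 116, 123, 189, 817 → MAD = 59
Robust SD ≈ 1.4826 × 59 = 87.473

87.5 ms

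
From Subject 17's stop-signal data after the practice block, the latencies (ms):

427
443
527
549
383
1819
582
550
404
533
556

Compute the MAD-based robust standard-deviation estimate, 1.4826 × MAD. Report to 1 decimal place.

Sorted: 383, 404, 427, 443, 527, 533, 549, 550, 556, 582, 1819 → median = 533
|x − 533| sorted: 0, 6, 16, 17, 23, 49, 90, 106, 129, 150, 1286 → MAD = 49
Robust SD ≈ 1.4826 × 49 = 72.647

72.6 ms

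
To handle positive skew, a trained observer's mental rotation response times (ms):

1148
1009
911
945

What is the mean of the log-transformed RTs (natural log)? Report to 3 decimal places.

6.907

ln(RT): 7.0458, 6.9167, 6.8145, 6.8512
Σ ln(RT) = 27.6282
Mean = 27.6282/4 = 6.90705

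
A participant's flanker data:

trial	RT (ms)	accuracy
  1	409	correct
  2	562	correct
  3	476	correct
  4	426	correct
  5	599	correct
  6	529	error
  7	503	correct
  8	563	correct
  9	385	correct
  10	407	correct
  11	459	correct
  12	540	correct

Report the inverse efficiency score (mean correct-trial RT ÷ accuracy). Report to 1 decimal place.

Correct trials (n=11): 409, 562, 476, 426, 599, 503, 563, 385, 407, 459, 540
Mean correct RT = 5329/11 = 484.4545 ms
Proportion correct = 11/12
IES = 484.4545 / (11/12) = 528.496 ms

528.5 ms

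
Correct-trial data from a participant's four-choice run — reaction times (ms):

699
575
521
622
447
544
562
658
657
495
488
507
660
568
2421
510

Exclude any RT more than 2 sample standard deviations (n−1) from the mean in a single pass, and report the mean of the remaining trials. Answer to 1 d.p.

567.5 ms

n = 16, ΣRT = 10934, M = 683.375
Σ(x−M)² = 3301513.75; s = √(3301513.75/15) = 469.149
Cutoffs: 683.375 ± 2·469.149 → [-254.9, 1621.7]
Outside: 2421 → excluded.
Retained (n=15): Σ = 8513, mean = 8513/15 = 567.533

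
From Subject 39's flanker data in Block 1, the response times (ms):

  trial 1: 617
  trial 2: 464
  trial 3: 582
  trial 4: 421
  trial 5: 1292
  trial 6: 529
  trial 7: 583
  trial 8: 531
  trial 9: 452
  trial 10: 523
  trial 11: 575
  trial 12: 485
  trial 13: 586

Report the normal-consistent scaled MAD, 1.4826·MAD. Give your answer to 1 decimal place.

77.1 ms

Sorted: 421, 452, 464, 485, 523, 529, 531, 575, 582, 583, 586, 617, 1292 → median = 531
|x − 531| sorted: 0, 2, 8, 44, 46, 51, 52, 55, 67, 79, 86, 110, 761 → MAD = 52
Robust SD ≈ 1.4826 × 52 = 77.095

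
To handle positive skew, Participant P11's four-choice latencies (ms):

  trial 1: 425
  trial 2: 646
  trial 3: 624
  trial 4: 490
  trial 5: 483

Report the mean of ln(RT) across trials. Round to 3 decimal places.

6.267

ln(RT): 6.0521, 6.4708, 6.4362, 6.1944, 6.1800
Σ ln(RT) = 31.3335
Mean = 31.3335/5 = 6.26669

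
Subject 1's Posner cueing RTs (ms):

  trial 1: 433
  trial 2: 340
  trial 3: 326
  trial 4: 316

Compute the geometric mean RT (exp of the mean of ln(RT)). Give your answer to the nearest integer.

ln(RT): 6.0707, 5.8289, 5.7869, 5.7557
Mean ln(RT) = 23.4423/4 = 5.86058
Geometric mean = exp(5.86058) = 350.93 ms

351 ms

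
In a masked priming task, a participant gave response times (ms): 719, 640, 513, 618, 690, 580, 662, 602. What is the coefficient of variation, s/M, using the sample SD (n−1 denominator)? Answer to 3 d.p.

0.104

n = 8, Σ = 5024, M = 628.0000
Σ(x−M)² = 29730.000; s = √(29730.000/7) = 65.1701
CV = 65.1701 / 628.0000 = 0.10377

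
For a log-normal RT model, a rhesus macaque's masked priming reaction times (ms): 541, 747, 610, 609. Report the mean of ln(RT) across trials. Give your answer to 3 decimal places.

ln(RT): 6.2934, 6.6161, 6.4135, 6.4118
Σ ln(RT) = 25.7348
Mean = 25.7348/4 = 6.43369

6.434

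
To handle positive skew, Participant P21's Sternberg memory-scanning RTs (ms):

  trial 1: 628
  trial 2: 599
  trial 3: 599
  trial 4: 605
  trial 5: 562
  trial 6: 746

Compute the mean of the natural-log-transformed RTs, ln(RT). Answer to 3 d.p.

6.431

ln(RT): 6.4425, 6.3953, 6.3953, 6.4052, 6.3315, 6.6147
Σ ln(RT) = 38.5845
Mean = 38.5845/6 = 6.43075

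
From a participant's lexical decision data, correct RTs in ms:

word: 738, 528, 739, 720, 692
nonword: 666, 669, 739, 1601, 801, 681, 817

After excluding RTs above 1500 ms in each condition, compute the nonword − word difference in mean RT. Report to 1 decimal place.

45.4 ms

nonword: exclude 1601
M(word) = 3417/5 = 683.400
M(nonword) = 4373/6 = 728.833
Difference = 728.833 − 683.400 = 45.433 ms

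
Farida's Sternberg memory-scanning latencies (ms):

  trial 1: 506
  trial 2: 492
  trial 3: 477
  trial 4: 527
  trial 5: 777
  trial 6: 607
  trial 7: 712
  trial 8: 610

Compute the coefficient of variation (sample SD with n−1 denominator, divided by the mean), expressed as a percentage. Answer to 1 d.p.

18.6%

n = 8, Σ = 4708, M = 588.5000
Σ(x−M)² = 83922.000; s = √(83922.000/7) = 109.4936
CV = 109.4936 / 588.5000 = 0.18606 = 18.606%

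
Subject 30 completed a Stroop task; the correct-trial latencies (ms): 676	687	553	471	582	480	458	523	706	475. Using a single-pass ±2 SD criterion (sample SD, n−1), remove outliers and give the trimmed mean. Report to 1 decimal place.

561.1 ms

n = 10, ΣRT = 5611, M = 561.100
Σ(x−M)² = 84740.90; s = √(84740.90/9) = 97.034
Cutoffs: 561.100 ± 2·97.034 → [367.0, 755.2]
No RTs fall outside the cutoffs; all 10 retained. Mean = 5611/10 = 561.100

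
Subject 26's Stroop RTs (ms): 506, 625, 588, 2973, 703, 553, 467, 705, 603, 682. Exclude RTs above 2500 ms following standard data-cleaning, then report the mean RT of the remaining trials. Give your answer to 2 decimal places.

Excluded: 2973
Retained (n=9): Σ = 5432
Mean = 5432/9 = 603.5556

603.56 ms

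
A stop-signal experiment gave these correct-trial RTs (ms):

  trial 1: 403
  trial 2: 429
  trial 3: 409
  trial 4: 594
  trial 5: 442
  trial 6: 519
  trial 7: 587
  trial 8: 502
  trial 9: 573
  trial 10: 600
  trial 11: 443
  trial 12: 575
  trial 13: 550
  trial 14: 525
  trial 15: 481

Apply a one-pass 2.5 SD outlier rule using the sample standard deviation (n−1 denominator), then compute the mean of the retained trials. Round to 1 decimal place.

508.8 ms

n = 15, ΣRT = 7632, M = 508.800
Σ(x−M)² = 69392.40; s = √(69392.40/14) = 70.403
Cutoffs: 508.800 ± 2.5·70.403 → [332.8, 684.8]
No RTs fall outside the cutoffs; all 15 retained. Mean = 7632/15 = 508.800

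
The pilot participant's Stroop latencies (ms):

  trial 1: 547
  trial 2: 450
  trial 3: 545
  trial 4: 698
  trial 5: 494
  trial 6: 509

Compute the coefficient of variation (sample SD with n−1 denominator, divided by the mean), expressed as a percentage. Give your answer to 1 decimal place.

15.7%

n = 6, Σ = 3243, M = 540.5000
Σ(x−M)² = 36213.500; s = √(36213.500/5) = 85.1041
CV = 85.1041 / 540.5000 = 0.15745 = 15.745%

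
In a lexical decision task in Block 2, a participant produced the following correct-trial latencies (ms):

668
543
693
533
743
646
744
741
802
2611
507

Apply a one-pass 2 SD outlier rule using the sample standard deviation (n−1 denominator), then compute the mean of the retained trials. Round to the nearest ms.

662 ms

n = 11, ΣRT = 9231, M = 839.182
Σ(x−M)² = 3548479.64; s = √(3548479.64/10) = 595.691
Cutoffs: 839.182 ± 2·595.691 → [-352.2, 2030.6]
Outside: 2611 → excluded.
Retained (n=10): Σ = 6620, mean = 6620/10 = 662.000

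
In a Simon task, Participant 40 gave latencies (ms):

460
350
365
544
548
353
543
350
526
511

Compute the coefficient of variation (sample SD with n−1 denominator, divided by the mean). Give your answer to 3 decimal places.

n = 10, Σ = 4550, M = 455.0000
Σ(x−M)² = 73070.000; s = √(73070.000/9) = 90.1049
CV = 90.1049 / 455.0000 = 0.19803

0.198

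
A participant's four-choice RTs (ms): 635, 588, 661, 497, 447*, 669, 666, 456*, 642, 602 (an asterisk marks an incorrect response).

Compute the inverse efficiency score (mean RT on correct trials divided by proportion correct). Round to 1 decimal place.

Correct trials (n=8): 635, 588, 661, 497, 669, 666, 642, 602
Mean correct RT = 4960/8 = 620.0000 ms
Proportion correct = 8/10
IES = 620.0000 / (8/10) = 775.000 ms

775.0 ms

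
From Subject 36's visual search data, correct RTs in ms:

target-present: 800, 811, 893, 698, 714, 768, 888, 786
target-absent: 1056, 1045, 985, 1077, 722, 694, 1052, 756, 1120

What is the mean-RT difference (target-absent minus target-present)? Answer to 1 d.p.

M(target-present) = 6358/8 = 794.750
M(target-absent) = 8507/9 = 945.222
Difference = 945.222 − 794.750 = 150.472 ms

150.5 ms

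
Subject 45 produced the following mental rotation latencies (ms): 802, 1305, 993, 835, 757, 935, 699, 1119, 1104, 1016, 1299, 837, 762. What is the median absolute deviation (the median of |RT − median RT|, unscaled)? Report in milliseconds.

169 ms

Sorted: 699, 757, 762, 802, 835, 837, 935, 993, 1016, 1104, 1119, 1299, 1305 → median = 935
|x − 935|: 133, 370, 58, 100, 178, 0, 236, 184, 169, 81, 364, 98, 173
Sorted deviations: 0, 58, 81, 98, 100, 133, 169, 173, 178, 184, 236, 364, 370 → MAD = 169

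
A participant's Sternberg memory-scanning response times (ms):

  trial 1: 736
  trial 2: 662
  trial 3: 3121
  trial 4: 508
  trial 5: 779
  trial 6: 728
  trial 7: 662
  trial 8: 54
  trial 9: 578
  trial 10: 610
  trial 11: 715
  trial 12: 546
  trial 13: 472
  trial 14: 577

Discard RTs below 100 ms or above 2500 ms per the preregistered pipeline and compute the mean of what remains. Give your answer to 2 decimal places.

631.08 ms

Excluded: 54, 3121
Retained (n=12): Σ = 7573
Mean = 7573/12 = 631.0833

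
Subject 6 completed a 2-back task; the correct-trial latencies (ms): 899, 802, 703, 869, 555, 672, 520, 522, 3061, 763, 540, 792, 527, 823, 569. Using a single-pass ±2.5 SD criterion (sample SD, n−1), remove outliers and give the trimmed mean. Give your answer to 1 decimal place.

682.6 ms

n = 15, ΣRT = 12617, M = 841.133
Σ(x−M)² = 5540261.73; s = √(5540261.73/14) = 629.073
Cutoffs: 841.133 ± 2.5·629.073 → [-731.5, 2413.8]
Outside: 3061 → excluded.
Retained (n=14): Σ = 9556, mean = 9556/14 = 682.571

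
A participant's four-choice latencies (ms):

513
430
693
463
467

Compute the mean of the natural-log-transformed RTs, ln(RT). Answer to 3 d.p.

6.226

ln(RT): 6.2403, 6.0638, 6.5410, 6.1377, 6.1463
Σ ln(RT) = 31.1291
Mean = 31.1291/5 = 6.22583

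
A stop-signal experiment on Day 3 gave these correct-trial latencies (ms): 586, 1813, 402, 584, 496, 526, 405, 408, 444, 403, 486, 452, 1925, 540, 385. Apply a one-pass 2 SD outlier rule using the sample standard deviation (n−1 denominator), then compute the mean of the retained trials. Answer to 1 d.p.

470.5 ms

n = 15, ΣRT = 9855, M = 657.000
Σ(x−M)² = 3456966.00; s = √(3456966.00/14) = 496.917
Cutoffs: 657.000 ± 2·496.917 → [-336.8, 1650.8]
Outside: 1813, 1925 → excluded.
Retained (n=13): Σ = 6117, mean = 6117/13 = 470.538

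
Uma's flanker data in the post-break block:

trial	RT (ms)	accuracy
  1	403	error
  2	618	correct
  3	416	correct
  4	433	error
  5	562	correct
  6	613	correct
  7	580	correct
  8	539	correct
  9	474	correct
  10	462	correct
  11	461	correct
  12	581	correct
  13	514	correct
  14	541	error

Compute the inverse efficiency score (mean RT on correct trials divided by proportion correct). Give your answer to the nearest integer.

673 ms

Correct trials (n=11): 618, 416, 562, 613, 580, 539, 474, 462, 461, 581, 514
Mean correct RT = 5820/11 = 529.0909 ms
Proportion correct = 11/14
IES = 529.0909 / (11/14) = 673.388 ms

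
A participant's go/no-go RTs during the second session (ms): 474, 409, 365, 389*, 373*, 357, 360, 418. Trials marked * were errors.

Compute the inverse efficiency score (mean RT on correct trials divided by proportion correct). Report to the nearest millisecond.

Correct trials (n=6): 474, 409, 365, 357, 360, 418
Mean correct RT = 2383/6 = 397.1667 ms
Proportion correct = 6/8
IES = 397.1667 / (6/8) = 529.556 ms

530 ms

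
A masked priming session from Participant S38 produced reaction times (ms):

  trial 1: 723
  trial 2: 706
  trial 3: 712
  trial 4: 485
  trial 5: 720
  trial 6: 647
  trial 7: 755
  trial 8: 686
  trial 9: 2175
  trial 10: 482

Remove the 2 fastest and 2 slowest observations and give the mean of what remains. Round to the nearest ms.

699 ms

Sorted: 482, 485, 647, 686, 706, 712, 720, 723, 755, 2175
Drop lowest 2 (482, 485) and highest 2 (755, 2175)
Remaining (n=6): Σ = 4194, mean = 4194/6 = 699.000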